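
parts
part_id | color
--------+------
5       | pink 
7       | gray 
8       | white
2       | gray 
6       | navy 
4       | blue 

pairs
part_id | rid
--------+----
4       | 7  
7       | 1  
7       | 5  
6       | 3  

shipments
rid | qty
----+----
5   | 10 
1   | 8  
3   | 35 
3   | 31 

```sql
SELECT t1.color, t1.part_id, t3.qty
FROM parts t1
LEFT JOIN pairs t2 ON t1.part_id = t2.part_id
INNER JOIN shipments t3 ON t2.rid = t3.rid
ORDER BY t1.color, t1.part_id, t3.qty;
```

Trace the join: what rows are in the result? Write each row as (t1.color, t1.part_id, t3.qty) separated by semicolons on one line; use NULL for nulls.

(gray, 7, 8); (gray, 7, 10); (navy, 6, 31); (navy, 6, 35)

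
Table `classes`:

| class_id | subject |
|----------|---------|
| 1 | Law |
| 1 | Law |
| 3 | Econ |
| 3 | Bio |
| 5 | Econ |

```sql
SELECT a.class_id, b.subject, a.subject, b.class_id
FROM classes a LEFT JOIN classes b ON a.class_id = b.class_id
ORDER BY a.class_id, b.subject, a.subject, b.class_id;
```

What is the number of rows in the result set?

LEFT JOIN keeps every row from `classes a`; unmatched rows get NULL for `classes b`'s columns.
Matching on a.class_id = b.class_id.
- a[0] class_id=1 → 2 match(es) in b → 2 row(s).
- a[1] class_id=1 → 2 match(es) in b → 2 row(s).
- a[2] class_id=3 → 2 match(es) in b → 2 row(s).
- a[3] class_id=3 → 2 match(es) in b → 2 row(s).
- a[4] class_id=5 → 1 match(es) in b → 1 row(s).
Total: 9 rows.

9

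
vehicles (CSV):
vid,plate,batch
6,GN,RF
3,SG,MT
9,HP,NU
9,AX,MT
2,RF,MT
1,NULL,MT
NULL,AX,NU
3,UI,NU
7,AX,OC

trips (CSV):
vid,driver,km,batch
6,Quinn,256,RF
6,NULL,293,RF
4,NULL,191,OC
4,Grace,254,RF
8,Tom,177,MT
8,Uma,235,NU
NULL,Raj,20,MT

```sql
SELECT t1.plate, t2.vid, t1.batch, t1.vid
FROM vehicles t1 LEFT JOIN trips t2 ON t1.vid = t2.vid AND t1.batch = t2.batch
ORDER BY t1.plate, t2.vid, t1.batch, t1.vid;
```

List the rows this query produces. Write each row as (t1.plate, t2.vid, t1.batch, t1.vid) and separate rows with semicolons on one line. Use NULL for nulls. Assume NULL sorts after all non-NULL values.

(AX, NULL, MT, 9); (AX, NULL, NU, NULL); (AX, NULL, OC, 7); (GN, 6, RF, 6); (GN, 6, RF, 6); (HP, NULL, NU, 9); (RF, NULL, MT, 2); (SG, NULL, MT, 3); (UI, NULL, NU, 3); (NULL, NULL, MT, 1)

LEFT JOIN keeps every row from `vehicles`; unmatched rows get NULL for `trips`'s columns.
Matching on t1.vid = t2.vid AND t1.batch = t2.batch. A NULL in a compared column never satisfies the condition.
- t1[0] vid=6, batch=RF → 2 match(es) in t2 → 2 row(s).
- t1[1] vid=3, batch=MT → no match; kept with NULLs on the t2 side.
- t1[2] vid=9, batch=NU → no match; kept with NULLs on the t2 side.
- t1[3] vid=9, batch=MT → no match; kept with NULLs on the t2 side.
- t1[4] vid=2, batch=MT → no match; kept with NULLs on the t2 side.
- t1[5] vid=1, batch=MT → no match; kept with NULLs on the t2 side.
- t1[6] vid=NULL, batch=NU → no match; kept with NULLs on the t2 side.
- t1[7] vid=3, batch=NU → no match; kept with NULLs on the t2 side.
- t1[8] vid=7, batch=OC → no match; kept with NULLs on the t2 side.
After projecting and ordering:
t1.plate | t2.vid | t1.batch | t1.vid
AX | NULL | MT | 9
AX | NULL | NU | NULL
AX | NULL | OC | 7
GN | 6 | RF | 6
GN | 6 | RF | 6
HP | NULL | NU | 9
RF | NULL | MT | 2
SG | NULL | MT | 3
UI | NULL | NU | 3
NULL | NULL | MT | 1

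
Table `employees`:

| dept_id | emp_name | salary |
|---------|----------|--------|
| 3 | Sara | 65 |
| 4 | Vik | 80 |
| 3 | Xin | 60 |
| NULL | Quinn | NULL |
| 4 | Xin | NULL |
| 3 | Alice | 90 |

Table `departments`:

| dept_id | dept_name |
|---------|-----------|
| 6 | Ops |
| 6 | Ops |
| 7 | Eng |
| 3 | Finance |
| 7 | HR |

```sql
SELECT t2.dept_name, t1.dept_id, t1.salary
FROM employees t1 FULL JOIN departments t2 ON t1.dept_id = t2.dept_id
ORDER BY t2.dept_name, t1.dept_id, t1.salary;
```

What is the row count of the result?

FULL OUTER JOIN keeps every row from both sides; unmatched rows get NULL for the other side's columns.
Matching on t1.dept_id = t2.dept_id. A NULL in a compared column never satisfies the condition.
Matched pairs: 3; unmatched t1 rows kept: 3; unmatched t2 rows kept: 4.
Total: 3 matched + 7 padded = 10 rows.

10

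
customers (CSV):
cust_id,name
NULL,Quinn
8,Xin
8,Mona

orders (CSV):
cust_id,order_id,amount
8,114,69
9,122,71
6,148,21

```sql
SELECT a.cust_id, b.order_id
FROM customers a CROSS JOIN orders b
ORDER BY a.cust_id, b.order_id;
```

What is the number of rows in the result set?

CROSS JOIN pairs every row of `customers` with every row of `orders`: 3 × 3 = 9 rows.

9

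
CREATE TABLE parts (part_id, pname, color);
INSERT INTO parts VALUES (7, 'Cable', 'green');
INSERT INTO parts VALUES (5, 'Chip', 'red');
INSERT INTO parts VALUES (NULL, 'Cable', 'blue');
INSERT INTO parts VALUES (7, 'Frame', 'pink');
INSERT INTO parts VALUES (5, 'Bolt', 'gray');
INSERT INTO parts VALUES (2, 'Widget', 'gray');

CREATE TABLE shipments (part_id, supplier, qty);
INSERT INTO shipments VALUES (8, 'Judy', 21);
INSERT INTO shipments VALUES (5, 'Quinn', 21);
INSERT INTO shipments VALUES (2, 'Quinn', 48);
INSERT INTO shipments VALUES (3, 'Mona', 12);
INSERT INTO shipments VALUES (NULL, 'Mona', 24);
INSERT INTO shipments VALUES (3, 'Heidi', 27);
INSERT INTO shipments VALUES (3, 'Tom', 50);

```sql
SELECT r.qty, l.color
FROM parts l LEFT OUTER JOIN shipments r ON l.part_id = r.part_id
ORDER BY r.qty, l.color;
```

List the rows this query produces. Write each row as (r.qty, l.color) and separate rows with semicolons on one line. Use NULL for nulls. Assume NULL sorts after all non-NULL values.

(21, gray); (21, red); (48, gray); (NULL, blue); (NULL, green); (NULL, pink)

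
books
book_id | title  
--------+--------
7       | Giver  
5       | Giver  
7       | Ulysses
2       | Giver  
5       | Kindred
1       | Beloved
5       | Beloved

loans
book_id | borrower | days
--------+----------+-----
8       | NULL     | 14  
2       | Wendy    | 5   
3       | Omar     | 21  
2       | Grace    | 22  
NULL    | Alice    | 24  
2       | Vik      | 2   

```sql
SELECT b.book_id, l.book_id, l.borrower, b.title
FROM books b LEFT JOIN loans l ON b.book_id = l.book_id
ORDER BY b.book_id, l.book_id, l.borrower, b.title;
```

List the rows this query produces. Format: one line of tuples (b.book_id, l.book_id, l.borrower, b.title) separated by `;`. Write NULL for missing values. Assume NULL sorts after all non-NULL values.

(1, NULL, NULL, Beloved); (2, 2, Grace, Giver); (2, 2, Vik, Giver); (2, 2, Wendy, Giver); (5, NULL, NULL, Beloved); (5, NULL, NULL, Giver); (5, NULL, NULL, Kindred); (7, NULL, NULL, Giver); (7, NULL, NULL, Ulysses)

LEFT JOIN keeps every row from `books`; unmatched rows get NULL for `loans`'s columns.
Matching on b.book_id = l.book_id. A NULL in a compared column never satisfies the condition.
- b[0] book_id=7 → no match; kept with NULLs on the l side.
- b[1] book_id=5 → no match; kept with NULLs on the l side.
- b[2] book_id=7 → no match; kept with NULLs on the l side.
- b[3] book_id=2 → 3 match(es) in l → 3 row(s).
- b[4] book_id=5 → no match; kept with NULLs on the l side.
- b[5] book_id=1 → no match; kept with NULLs on the l side.
- b[6] book_id=5 → no match; kept with NULLs on the l side.
After projecting and ordering:
b.book_id | l.book_id | l.borrower | b.title
1 | NULL | NULL | Beloved
2 | 2 | Grace | Giver
2 | 2 | Vik | Giver
2 | 2 | Wendy | Giver
5 | NULL | NULL | Beloved
5 | NULL | NULL | Giver
5 | NULL | NULL | Kindred
7 | NULL | NULL | Giver
7 | NULL | NULL | Ulysses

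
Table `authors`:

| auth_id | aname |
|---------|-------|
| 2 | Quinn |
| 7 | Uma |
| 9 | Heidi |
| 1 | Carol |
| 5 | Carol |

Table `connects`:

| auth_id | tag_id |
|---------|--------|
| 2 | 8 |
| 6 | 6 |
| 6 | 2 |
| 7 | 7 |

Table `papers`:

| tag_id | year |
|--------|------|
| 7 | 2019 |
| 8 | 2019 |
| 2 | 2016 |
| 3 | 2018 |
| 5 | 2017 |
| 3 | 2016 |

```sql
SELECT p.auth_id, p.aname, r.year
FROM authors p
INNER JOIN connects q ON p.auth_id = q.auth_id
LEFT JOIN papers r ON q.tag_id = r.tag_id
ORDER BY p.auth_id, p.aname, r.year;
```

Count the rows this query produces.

2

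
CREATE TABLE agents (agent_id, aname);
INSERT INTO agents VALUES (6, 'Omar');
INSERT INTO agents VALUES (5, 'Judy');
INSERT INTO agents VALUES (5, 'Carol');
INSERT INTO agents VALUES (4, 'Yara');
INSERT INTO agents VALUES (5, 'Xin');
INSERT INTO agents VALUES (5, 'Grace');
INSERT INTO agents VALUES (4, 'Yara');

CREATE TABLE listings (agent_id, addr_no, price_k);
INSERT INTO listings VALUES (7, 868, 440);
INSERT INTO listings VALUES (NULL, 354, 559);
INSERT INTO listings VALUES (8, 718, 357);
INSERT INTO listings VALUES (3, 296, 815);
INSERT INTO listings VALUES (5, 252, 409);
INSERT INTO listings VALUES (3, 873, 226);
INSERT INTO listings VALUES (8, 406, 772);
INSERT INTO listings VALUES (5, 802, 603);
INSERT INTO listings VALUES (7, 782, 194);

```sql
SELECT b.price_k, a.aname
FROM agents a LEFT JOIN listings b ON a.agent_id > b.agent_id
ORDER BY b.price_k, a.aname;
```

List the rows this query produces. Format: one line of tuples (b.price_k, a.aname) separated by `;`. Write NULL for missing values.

LEFT JOIN keeps every row from `agents`; unmatched rows get NULL for `listings`'s columns.
Matching on a.agent_id > b.agent_id. A NULL in a compared column never satisfies the condition.
- a (agent_id=6) pairs with 4 row(s) of b.
- a (agent_id=5) pairs with 2 row(s) of b.
- a (agent_id=5) pairs with 2 row(s) of b.
- a (agent_id=4) pairs with 2 row(s) of b.
- a (agent_id=5) pairs with 2 row(s) of b.
- a (agent_id=5) pairs with 2 row(s) of b.
- a (agent_id=4) pairs with 2 row(s) of b.

(226, Carol); (226, Grace); (226, Judy); (226, Omar); (226, Xin); (226, Yara); (226, Yara); (409, Omar); (603, Omar); (815, Carol); (815, Grace); (815, Judy); (815, Omar); (815, Xin); (815, Yara); (815, Yara)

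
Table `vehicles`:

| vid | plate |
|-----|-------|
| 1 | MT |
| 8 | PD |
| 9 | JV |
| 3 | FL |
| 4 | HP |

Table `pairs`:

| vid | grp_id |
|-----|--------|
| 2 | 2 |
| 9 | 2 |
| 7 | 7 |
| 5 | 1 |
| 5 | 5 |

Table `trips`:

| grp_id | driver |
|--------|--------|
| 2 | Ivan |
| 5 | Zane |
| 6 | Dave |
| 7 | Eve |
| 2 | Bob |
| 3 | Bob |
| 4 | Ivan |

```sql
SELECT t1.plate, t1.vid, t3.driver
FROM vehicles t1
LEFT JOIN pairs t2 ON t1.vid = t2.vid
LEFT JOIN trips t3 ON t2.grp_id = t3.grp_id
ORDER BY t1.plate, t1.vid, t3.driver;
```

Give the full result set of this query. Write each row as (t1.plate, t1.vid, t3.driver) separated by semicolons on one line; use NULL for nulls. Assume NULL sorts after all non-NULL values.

Evaluate left to right. First `vehicles t1 LEFT JOIN pairs t2` on vid: 5 row(s).
Then LEFT JOIN `trips t3` on grp_id: each of those 5 rows is kept; rows whose t2.grp_id has no match in t3 get NULL for t3's columns.

(FL, 3, NULL); (HP, 4, NULL); (JV, 9, Bob); (JV, 9, Ivan); (MT, 1, NULL); (PD, 8, NULL)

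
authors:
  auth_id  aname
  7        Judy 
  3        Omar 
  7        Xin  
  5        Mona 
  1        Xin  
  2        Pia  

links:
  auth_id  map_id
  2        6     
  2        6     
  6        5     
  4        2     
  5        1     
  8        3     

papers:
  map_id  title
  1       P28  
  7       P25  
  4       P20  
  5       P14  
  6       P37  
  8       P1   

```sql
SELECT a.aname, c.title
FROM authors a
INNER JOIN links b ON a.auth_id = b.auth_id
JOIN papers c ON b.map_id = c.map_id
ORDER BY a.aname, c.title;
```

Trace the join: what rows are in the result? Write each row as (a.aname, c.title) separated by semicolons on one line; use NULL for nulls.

Step 1 — a INNER JOIN b on auth_id → 3 row(s).
Then INNER JOIN `papers c` on map_id: keep only rows whose b.map_id appears in c.

(Mona, P28); (Pia, P37); (Pia, P37)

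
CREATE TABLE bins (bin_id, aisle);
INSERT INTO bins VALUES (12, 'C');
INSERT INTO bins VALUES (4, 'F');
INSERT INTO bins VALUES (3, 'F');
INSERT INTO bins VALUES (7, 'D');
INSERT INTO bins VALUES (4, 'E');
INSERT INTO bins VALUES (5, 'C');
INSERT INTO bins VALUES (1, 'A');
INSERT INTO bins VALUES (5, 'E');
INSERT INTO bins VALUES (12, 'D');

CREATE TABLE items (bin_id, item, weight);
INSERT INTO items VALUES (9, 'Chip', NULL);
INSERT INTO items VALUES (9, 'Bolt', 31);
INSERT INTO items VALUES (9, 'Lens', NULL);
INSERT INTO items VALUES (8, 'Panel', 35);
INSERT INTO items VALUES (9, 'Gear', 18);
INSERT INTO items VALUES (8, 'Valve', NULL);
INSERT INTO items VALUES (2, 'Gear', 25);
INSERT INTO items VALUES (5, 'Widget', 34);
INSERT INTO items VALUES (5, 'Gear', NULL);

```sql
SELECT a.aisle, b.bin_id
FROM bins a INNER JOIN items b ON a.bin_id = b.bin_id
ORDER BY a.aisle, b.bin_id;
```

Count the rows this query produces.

INNER JOIN keeps only pairs where the ON condition holds.
Matching on a.bin_id = b.bin_id.
- bin_id=12: no matching b row, dropped.
- bin_id=4: no matching b row, dropped.
- bin_id=3: no matching b row, dropped.
- bin_id=7: no matching b row, dropped.
- bin_id=4: no matching b row, dropped.
- bin_id=5: 2 matching b row(s), so 2 row(s) emitted.
- bin_id=1: no matching b row, dropped.
- bin_id=5: 2 matching b row(s), so 2 row(s) emitted.
- bin_id=12: no matching b row, dropped.
Total: 4 rows.

4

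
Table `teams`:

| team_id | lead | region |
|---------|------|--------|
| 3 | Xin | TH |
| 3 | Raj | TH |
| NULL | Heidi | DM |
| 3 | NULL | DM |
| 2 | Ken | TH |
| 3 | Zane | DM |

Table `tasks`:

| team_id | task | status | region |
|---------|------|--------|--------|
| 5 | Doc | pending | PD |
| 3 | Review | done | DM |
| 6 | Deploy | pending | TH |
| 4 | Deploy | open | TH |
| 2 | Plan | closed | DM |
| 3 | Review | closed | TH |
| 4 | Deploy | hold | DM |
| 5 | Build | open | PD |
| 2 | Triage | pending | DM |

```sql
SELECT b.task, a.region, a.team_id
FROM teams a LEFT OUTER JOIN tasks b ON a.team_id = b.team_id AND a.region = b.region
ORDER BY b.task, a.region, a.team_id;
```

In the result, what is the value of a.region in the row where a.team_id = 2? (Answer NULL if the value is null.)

LEFT JOIN keeps every row from `teams`; unmatched rows get NULL for `tasks`'s columns.
Matching on a.team_id = b.team_id AND a.region = b.region. A NULL in a compared column never satisfies the condition.
Matched pairs: 4; unmatched a rows kept: 2.

TH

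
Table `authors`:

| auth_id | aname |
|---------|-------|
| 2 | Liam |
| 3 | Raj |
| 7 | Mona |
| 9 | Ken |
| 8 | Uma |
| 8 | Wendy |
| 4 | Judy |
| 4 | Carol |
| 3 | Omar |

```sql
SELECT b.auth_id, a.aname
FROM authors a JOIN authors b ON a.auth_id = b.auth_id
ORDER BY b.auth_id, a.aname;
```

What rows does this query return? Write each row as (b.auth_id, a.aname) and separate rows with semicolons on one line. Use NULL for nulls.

(2, Liam); (3, Omar); (3, Omar); (3, Raj); (3, Raj); (4, Carol); (4, Carol); (4, Judy); (4, Judy); (7, Mona); (8, Uma); (8, Uma); (8, Wendy); (8, Wendy); (9, Ken)

INNER JOIN keeps only pairs where the ON condition holds.
Matching on a.auth_id = b.auth_id.
- auth_id=2: 1 matching b row(s), so 1 row(s) emitted.
- auth_id=3: 2 matching b row(s), so 2 row(s) emitted.
- auth_id=7: 1 matching b row(s), so 1 row(s) emitted.
- auth_id=9: 1 matching b row(s), so 1 row(s) emitted.
- auth_id=8: 2 matching b row(s), so 2 row(s) emitted.
- auth_id=8: 2 matching b row(s), so 2 row(s) emitted.
- auth_id=4: 2 matching b row(s), so 2 row(s) emitted.
- auth_id=4: 2 matching b row(s), so 2 row(s) emitted.
- auth_id=3: 2 matching b row(s), so 2 row(s) emitted.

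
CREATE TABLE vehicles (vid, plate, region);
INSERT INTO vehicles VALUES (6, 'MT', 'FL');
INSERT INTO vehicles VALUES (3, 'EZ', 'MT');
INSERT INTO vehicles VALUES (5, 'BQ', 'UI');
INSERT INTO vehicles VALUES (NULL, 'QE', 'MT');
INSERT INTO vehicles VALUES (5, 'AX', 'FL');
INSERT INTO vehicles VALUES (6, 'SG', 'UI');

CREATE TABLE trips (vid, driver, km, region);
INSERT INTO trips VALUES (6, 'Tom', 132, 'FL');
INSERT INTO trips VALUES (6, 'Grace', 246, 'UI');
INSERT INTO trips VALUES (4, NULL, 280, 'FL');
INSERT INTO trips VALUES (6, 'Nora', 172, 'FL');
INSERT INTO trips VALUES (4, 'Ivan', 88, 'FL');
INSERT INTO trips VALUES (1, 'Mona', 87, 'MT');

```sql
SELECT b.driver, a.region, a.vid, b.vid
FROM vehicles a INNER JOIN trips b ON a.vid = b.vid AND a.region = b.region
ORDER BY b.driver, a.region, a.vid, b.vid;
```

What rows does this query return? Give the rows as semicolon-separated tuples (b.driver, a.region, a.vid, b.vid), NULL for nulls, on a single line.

INNER JOIN keeps only pairs where the ON condition holds.
Matching on a.vid = b.vid AND a.region = b.region. A NULL in a compared column never satisfies the condition.
- vid=6, region=FL: 2 matching b row(s), so 2 row(s) emitted.
- vid=3, region=MT: no matching b row, dropped.
- vid=5, region=UI: no matching b row, dropped.
- vid=NULL, region=MT: no matching b row, dropped.
- vid=5, region=FL: no matching b row, dropped.
- vid=6, region=UI: 1 matching b row(s), so 1 row(s) emitted.
After projecting and ordering:
b.driver | a.region | a.vid | b.vid
Grace | UI | 6 | 6
Nora | FL | 6 | 6
Tom | FL | 6 | 6

(Grace, UI, 6, 6); (Nora, FL, 6, 6); (Tom, FL, 6, 6)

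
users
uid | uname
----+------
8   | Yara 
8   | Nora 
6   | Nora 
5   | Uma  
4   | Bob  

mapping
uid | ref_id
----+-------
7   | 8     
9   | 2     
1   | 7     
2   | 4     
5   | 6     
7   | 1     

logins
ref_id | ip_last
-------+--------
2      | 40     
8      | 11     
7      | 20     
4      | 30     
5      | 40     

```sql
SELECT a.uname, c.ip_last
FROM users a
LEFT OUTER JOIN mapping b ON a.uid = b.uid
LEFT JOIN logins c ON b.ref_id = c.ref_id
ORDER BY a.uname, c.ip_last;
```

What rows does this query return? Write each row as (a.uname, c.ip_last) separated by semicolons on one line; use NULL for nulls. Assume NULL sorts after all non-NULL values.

Step 1 — a LEFT JOIN b on uid → 5 row(s).
Then LEFT JOIN `logins c` on ref_id: each of those 5 rows is kept; rows whose b.ref_id has no match in c get NULL for c's columns.

(Bob, NULL); (Nora, NULL); (Nora, NULL); (Uma, NULL); (Yara, NULL)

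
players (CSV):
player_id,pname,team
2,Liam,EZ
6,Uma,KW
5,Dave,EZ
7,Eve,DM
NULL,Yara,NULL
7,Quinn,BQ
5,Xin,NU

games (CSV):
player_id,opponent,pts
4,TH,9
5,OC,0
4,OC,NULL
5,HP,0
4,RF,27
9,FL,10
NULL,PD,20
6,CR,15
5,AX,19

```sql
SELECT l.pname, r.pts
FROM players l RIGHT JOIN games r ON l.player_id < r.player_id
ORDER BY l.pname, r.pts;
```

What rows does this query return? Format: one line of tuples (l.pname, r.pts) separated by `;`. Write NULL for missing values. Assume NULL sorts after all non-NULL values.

RIGHT JOIN keeps every row from `games`; unmatched rows get NULL for `players`'s columns.
Matching on l.player_id < r.player_id. A NULL in a compared column never satisfies the condition.
Matched pairs: 15; unmatched r rows kept: 1.

(Dave, 10); (Dave, 15); (Eve, 10); (Liam, 0); (Liam, 0); (Liam, 9); (Liam, 10); (Liam, 15); (Liam, 19); (Liam, 27); (Liam, NULL); (Quinn, 10); (Uma, 10); (Xin, 10); (Xin, 15); (NULL, 20)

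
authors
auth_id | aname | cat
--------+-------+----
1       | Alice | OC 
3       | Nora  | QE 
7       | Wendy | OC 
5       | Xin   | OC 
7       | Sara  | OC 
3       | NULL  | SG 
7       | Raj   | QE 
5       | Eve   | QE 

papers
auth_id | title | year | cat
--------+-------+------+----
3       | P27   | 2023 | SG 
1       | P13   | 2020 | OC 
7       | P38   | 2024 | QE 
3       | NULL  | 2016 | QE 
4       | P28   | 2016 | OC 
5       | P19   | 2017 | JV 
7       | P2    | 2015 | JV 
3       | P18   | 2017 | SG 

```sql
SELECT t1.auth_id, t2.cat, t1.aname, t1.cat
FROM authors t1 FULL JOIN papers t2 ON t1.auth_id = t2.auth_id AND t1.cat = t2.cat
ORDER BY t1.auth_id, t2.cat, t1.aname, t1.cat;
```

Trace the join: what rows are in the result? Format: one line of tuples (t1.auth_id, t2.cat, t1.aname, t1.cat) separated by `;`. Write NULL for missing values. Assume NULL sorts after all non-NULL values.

(1, OC, Alice, OC); (3, QE, Nora, QE); (3, SG, NULL, SG); (3, SG, NULL, SG); (5, NULL, Eve, QE); (5, NULL, Xin, OC); (7, QE, Raj, QE); (7, NULL, Sara, OC); (7, NULL, Wendy, OC); (NULL, JV, NULL, NULL); (NULL, JV, NULL, NULL); (NULL, OC, NULL, NULL)

FULL OUTER JOIN keeps every row from both sides; unmatched rows get NULL for the other side's columns.
Matching on t1.auth_id = t2.auth_id AND t1.cat = t2.cat.
- t1[0] auth_id=1, cat=OC → 1 match(es) in t2 → 1 row(s).
- t1[1] auth_id=3, cat=QE → 1 match(es) in t2 → 1 row(s).
- t1[2] auth_id=7, cat=OC → no match; kept with NULLs on the t2 side.
- t1[3] auth_id=5, cat=OC → no match; kept with NULLs on the t2 side.
- t1[4] auth_id=7, cat=OC → no match; kept with NULLs on the t2 side.
- t1[5] auth_id=3, cat=SG → 2 match(es) in t2 → 2 row(s).
- t1[6] auth_id=7, cat=QE → 1 match(es) in t2 → 1 row(s).
- t1[7] auth_id=5, cat=QE → no match; kept with NULLs on the t2 side.
- 3 row(s) from t2 found no t1 partner → padded with NULL.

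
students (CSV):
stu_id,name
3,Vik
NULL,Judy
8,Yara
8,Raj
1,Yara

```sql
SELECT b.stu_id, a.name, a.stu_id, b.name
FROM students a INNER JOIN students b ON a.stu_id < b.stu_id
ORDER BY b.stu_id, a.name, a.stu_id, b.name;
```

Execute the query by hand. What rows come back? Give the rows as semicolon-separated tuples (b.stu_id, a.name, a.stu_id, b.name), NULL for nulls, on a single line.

(3, Yara, 1, Vik); (8, Vik, 3, Raj); (8, Vik, 3, Yara); (8, Yara, 1, Raj); (8, Yara, 1, Yara)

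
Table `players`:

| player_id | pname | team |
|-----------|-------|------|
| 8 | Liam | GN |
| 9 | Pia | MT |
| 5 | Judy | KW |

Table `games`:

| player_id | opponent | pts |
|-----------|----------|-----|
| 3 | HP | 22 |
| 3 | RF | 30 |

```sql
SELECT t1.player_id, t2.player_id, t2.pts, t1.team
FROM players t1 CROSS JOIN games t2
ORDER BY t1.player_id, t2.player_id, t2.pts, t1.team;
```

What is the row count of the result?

6

CROSS JOIN pairs every row of `players` with every row of `games`: 3 × 2 = 6 rows.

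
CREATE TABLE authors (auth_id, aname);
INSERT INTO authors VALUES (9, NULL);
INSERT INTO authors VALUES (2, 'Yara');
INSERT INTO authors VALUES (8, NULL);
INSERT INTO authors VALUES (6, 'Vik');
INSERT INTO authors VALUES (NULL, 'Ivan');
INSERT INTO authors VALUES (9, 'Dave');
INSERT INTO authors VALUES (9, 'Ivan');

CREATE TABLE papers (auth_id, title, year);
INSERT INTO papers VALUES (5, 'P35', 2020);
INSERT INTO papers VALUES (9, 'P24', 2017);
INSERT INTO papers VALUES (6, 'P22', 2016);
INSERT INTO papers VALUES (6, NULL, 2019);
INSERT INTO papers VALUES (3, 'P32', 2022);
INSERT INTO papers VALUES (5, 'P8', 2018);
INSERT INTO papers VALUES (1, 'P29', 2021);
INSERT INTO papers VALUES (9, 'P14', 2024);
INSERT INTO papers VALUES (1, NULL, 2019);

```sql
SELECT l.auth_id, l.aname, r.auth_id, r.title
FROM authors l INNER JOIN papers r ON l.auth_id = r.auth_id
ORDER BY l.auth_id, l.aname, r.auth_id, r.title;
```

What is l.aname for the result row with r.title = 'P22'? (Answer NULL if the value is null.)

Vik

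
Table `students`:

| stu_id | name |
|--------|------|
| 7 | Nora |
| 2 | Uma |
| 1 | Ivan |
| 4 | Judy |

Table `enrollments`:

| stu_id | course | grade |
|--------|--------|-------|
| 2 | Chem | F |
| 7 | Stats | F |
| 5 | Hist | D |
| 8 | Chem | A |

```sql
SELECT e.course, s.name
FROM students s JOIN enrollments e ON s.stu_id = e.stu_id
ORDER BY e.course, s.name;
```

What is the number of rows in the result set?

2

INNER JOIN keeps only pairs where the ON condition holds.
Matching on s.stu_id = e.stu_id.
Matched pairs: 2.
Total: 2 rows.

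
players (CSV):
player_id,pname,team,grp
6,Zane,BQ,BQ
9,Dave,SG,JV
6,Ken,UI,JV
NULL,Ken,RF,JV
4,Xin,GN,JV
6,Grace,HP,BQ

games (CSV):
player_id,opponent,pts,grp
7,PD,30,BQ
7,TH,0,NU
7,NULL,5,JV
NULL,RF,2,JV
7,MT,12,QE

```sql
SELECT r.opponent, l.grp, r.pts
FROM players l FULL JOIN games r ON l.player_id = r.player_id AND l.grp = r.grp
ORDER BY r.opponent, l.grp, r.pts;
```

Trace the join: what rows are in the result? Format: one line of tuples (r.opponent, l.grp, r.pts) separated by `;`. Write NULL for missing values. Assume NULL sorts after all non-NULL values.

FULL OUTER JOIN keeps every row from both sides; unmatched rows get NULL for the other side's columns.
Matching on l.player_id = r.player_id AND l.grp = r.grp. A NULL in a compared column never satisfies the condition.
Matched pairs: 0; unmatched l rows kept: 6; unmatched r rows kept: 5.

(MT, NULL, 12); (PD, NULL, 30); (RF, NULL, 2); (TH, NULL, 0); (NULL, BQ, NULL); (NULL, BQ, NULL); (NULL, JV, NULL); (NULL, JV, NULL); (NULL, JV, NULL); (NULL, JV, NULL); (NULL, NULL, 5)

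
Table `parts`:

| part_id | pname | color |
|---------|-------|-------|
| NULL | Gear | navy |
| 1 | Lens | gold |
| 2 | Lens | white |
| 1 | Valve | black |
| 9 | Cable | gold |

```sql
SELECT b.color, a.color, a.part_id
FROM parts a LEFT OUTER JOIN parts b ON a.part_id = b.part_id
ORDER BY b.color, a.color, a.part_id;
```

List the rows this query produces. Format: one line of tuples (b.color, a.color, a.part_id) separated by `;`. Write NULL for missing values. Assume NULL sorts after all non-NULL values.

(black, black, 1); (black, gold, 1); (gold, black, 1); (gold, gold, 1); (gold, gold, 9); (white, white, 2); (NULL, navy, NULL)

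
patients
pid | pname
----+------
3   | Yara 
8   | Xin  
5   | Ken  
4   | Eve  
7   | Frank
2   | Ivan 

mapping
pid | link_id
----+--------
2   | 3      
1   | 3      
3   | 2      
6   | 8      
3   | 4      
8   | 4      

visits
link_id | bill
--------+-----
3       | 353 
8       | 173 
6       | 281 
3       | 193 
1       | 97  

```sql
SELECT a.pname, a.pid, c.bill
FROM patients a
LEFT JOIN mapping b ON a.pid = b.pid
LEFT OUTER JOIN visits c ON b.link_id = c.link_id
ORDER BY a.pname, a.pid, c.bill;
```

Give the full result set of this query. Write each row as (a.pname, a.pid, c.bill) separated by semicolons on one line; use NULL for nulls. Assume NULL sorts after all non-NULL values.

(Eve, 4, NULL); (Frank, 7, NULL); (Ivan, 2, 193); (Ivan, 2, 353); (Ken, 5, NULL); (Xin, 8, NULL); (Yara, 3, NULL); (Yara, 3, NULL)

Joins associate left-to-right: patients LEFT JOIN mapping on pid gives 7 intermediate row(s).
Then LEFT JOIN `visits c` on link_id: each of those 7 rows is kept; rows whose b.link_id has no match in c get NULL for c's columns.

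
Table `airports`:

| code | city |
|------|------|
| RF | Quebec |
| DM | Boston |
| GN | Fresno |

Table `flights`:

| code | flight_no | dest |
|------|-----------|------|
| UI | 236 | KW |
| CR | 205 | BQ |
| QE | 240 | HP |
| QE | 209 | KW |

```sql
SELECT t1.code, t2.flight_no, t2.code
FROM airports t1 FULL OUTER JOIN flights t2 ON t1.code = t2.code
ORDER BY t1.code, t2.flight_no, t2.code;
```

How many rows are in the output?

7

FULL OUTER JOIN keeps every row from both sides; unmatched rows get NULL for the other side's columns.
Matching on t1.code = t2.code.
- code=RF: no t2 row matches, row kept with t2 columns NULL.
- code=DM: no t2 row matches, row kept with t2 columns NULL.
- code=GN: no t2 row matches, row kept with t2 columns NULL.
- plus 4 unmatched t2 row(s), each kept with NULL t1 columns.
Total: 0 matched + 7 padded = 7 rows.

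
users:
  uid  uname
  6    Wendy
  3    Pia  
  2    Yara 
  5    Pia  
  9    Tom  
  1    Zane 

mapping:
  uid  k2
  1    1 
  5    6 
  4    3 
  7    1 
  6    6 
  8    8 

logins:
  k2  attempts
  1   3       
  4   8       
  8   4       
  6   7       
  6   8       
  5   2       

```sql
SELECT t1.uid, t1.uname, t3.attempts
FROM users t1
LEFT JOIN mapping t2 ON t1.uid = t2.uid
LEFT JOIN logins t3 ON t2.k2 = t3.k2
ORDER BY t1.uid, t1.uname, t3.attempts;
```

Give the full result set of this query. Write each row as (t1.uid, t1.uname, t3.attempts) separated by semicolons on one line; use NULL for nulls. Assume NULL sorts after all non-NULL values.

(1, Zane, 3); (2, Yara, NULL); (3, Pia, NULL); (5, Pia, 7); (5, Pia, 8); (6, Wendy, 7); (6, Wendy, 8); (9, Tom, NULL)

Step 1 — t1 LEFT JOIN t2 on uid → 6 row(s).
Then LEFT JOIN `logins t3` on k2: each of those 6 rows is kept; rows whose t2.k2 has no match in t3 get NULL for t3's columns.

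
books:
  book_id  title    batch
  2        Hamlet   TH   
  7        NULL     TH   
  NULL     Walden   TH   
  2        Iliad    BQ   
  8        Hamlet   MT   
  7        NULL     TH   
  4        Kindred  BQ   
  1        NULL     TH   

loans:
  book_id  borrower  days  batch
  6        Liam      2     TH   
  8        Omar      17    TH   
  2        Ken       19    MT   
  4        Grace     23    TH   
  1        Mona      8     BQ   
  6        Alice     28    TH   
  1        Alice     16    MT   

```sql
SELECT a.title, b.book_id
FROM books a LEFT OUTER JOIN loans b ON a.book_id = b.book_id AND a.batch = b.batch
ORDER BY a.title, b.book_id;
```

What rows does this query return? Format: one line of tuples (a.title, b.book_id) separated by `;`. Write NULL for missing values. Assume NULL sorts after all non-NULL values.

(Hamlet, NULL); (Hamlet, NULL); (Iliad, NULL); (Kindred, NULL); (Walden, NULL); (NULL, NULL); (NULL, NULL); (NULL, NULL)

LEFT JOIN keeps every row from `books`; unmatched rows get NULL for `loans`'s columns.
Matching on a.book_id = b.book_id AND a.batch = b.batch. A NULL in a compared column never satisfies the condition.
Matched pairs: 0; unmatched a rows kept: 8.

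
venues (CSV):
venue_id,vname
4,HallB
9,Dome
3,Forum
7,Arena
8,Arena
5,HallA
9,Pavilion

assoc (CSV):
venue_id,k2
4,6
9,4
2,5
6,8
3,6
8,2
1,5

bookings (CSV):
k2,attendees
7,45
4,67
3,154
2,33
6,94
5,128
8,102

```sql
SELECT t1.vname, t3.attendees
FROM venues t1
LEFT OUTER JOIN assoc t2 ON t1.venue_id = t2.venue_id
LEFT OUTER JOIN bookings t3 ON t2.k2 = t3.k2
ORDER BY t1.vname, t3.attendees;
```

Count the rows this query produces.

Joins associate left-to-right: venues LEFT JOIN assoc on venue_id gives 7 intermediate row(s).
Then LEFT JOIN `bookings t3` on k2: each of those 7 rows is kept; rows whose t2.k2 has no match in t3 get NULL for t3's columns.
Result: 7 row(s).

7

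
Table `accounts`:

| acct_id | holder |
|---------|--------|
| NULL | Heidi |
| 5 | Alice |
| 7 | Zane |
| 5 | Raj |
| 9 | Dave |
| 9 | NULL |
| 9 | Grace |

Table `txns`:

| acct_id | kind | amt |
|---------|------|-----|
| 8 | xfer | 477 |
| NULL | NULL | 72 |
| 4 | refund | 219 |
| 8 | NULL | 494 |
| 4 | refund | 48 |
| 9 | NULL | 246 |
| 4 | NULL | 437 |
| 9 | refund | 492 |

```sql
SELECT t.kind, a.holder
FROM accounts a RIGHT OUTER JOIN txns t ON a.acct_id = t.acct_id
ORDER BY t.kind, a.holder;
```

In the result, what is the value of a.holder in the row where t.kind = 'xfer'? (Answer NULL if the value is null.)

RIGHT JOIN keeps every row from `txns`; unmatched rows get NULL for `accounts`'s columns.
Matching on a.acct_id = t.acct_id. A NULL in a compared column never satisfies the condition.
- acct_id=NULL: no matching t row.
- acct_id=5: no matching t row.
- acct_id=7: no matching t row.
- acct_id=5: no matching t row.
- acct_id=9: 2 matching t row(s), so 2 row(s) emitted.
- acct_id=9: 2 matching t row(s), so 2 row(s) emitted.
- acct_id=9: 2 matching t row(s), so 2 row(s) emitted.
- plus 6 unmatched t row(s), each kept with NULL a columns.

NULL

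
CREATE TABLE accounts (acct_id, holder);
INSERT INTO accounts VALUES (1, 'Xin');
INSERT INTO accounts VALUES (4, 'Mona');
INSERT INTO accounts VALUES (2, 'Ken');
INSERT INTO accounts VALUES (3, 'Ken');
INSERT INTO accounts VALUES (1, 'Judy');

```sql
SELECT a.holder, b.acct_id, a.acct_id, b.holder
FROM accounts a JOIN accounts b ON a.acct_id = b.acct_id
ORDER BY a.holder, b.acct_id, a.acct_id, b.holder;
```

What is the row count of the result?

7

INNER JOIN keeps only pairs where the ON condition holds.
Matching on a.acct_id = b.acct_id.
- a (acct_id=1) pairs with 2 row(s) of b.
- a (acct_id=4) pairs with 1 row(s) of b.
- a (acct_id=2) pairs with 1 row(s) of b.
- a (acct_id=3) pairs with 1 row(s) of b.
- a (acct_id=1) pairs with 2 row(s) of b.
Total: 7 rows.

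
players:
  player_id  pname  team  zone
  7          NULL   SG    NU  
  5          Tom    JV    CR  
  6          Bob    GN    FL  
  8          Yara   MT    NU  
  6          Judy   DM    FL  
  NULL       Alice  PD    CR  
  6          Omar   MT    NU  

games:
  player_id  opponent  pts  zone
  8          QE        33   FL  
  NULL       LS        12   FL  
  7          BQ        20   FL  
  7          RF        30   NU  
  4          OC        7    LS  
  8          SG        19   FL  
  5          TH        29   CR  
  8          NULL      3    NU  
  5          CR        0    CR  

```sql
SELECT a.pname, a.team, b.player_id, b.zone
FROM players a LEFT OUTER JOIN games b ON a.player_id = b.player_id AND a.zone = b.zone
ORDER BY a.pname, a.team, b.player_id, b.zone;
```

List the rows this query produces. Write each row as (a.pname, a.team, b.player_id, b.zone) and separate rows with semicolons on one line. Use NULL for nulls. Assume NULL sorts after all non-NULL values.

(Alice, PD, NULL, NULL); (Bob, GN, NULL, NULL); (Judy, DM, NULL, NULL); (Omar, MT, NULL, NULL); (Tom, JV, 5, CR); (Tom, JV, 5, CR); (Yara, MT, 8, NU); (NULL, SG, 7, NU)

LEFT JOIN keeps every row from `players`; unmatched rows get NULL for `games`'s columns.
Matching on a.player_id = b.player_id AND a.zone = b.zone. A NULL in a compared column never satisfies the condition.
- a[0] player_id=7, zone=NU → 1 match(es) in b → 1 row(s).
- a[1] player_id=5, zone=CR → 2 match(es) in b → 2 row(s).
- a[2] player_id=6, zone=FL → no match; kept with NULLs on the b side.
- a[3] player_id=8, zone=NU → 1 match(es) in b → 1 row(s).
- a[4] player_id=6, zone=FL → no match; kept with NULLs on the b side.
- a[5] player_id=NULL, zone=CR → no match; kept with NULLs on the b side.
- a[6] player_id=6, zone=NU → no match; kept with NULLs on the b side.
After projecting and ordering:
a.pname | a.team | b.player_id | b.zone
Alice | PD | NULL | NULL
Bob | GN | NULL | NULL
Judy | DM | NULL | NULL
Omar | MT | NULL | NULL
Tom | JV | 5 | CR
Tom | JV | 5 | CR
Yara | MT | 8 | NU
NULL | SG | 7 | NU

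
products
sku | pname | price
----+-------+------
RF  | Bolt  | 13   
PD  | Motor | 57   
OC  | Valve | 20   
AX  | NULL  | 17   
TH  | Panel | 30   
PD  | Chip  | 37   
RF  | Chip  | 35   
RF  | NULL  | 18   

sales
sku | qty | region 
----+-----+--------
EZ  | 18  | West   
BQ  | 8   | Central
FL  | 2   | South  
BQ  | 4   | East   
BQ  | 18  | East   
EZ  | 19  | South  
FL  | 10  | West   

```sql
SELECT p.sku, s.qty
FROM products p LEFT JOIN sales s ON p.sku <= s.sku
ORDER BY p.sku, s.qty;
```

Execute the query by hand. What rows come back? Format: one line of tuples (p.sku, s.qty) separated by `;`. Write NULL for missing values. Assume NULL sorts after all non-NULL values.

LEFT JOIN keeps every row from `products`; unmatched rows get NULL for `sales`'s columns.
Matching on p.sku <= s.sku.
Matched pairs: 7; unmatched p rows kept: 7.

(AX, 2); (AX, 4); (AX, 8); (AX, 10); (AX, 18); (AX, 18); (AX, 19); (OC, NULL); (PD, NULL); (PD, NULL); (RF, NULL); (RF, NULL); (RF, NULL); (TH, NULL)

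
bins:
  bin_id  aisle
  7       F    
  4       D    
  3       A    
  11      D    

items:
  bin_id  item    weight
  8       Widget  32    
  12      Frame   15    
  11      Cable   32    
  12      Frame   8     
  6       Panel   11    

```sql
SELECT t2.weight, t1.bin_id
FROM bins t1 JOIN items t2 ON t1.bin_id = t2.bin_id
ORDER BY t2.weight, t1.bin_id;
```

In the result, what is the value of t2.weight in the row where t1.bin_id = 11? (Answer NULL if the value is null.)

32

INNER JOIN keeps only pairs where the ON condition holds.
Matching on t1.bin_id = t2.bin_id.
- t1 row (bin_id=7): no match → dropped.
- t1 row (bin_id=4): no match → dropped.
- t1 row (bin_id=3): no match → dropped.
- t1 row (bin_id=11): matches 1 t2 row(s) → 1 output row(s).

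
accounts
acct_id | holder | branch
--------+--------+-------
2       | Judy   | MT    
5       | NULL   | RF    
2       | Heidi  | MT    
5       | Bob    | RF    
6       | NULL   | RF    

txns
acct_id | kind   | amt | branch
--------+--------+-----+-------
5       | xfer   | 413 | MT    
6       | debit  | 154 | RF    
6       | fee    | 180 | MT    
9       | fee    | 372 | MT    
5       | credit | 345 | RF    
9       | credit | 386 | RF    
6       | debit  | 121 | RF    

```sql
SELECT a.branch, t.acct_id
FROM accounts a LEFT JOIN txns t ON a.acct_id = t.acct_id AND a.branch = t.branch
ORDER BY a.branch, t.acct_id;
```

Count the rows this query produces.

6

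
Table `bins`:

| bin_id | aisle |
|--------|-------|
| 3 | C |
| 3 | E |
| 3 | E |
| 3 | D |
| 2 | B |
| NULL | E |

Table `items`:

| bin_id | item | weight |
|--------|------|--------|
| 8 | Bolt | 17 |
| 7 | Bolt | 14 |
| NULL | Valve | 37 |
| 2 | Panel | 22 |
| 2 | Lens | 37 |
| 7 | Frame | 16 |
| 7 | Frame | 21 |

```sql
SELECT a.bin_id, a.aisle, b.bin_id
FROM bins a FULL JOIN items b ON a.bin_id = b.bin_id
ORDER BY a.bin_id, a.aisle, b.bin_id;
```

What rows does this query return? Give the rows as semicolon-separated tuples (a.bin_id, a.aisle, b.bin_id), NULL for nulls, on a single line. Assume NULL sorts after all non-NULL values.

FULL OUTER JOIN keeps every row from both sides; unmatched rows get NULL for the other side's columns.
Matching on a.bin_id = b.bin_id. A NULL in a compared column never satisfies the condition.
- a[0] bin_id=3 → no match; kept with NULLs on the b side.
- a[1] bin_id=3 → no match; kept with NULLs on the b side.
- a[2] bin_id=3 → no match; kept with NULLs on the b side.
- a[3] bin_id=3 → no match; kept with NULLs on the b side.
- a[4] bin_id=2 → 2 match(es) in b → 2 row(s).
- a[5] bin_id=NULL → no match; kept with NULLs on the b side.
- plus 5 unmatched b row(s), each kept with NULL a columns.

(2, B, 2); (2, B, 2); (3, C, NULL); (3, D, NULL); (3, E, NULL); (3, E, NULL); (NULL, E, NULL); (NULL, NULL, 7); (NULL, NULL, 7); (NULL, NULL, 7); (NULL, NULL, 8); (NULL, NULL, NULL)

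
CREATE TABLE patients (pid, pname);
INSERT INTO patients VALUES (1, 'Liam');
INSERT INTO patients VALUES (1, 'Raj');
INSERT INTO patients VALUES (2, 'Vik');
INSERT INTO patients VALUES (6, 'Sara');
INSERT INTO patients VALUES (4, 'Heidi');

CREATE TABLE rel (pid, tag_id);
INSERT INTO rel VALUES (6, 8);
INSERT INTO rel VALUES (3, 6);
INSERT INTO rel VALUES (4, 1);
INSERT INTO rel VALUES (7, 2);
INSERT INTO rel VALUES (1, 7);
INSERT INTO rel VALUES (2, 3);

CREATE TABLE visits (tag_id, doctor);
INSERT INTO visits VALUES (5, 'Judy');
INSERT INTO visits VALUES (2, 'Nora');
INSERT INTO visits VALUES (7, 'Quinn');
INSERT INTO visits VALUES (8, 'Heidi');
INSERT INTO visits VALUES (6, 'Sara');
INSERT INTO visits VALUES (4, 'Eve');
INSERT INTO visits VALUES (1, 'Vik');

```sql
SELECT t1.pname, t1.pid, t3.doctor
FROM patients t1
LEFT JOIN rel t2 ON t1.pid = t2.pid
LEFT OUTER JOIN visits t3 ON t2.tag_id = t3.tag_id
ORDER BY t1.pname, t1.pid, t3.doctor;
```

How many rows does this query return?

Step 1 — t1 LEFT JOIN t2 on pid → 5 row(s).
Then LEFT JOIN `visits t3` on tag_id: each of those 5 rows is kept; rows whose t2.tag_id has no match in t3 get NULL for t3's columns.
Result: 5 row(s).

5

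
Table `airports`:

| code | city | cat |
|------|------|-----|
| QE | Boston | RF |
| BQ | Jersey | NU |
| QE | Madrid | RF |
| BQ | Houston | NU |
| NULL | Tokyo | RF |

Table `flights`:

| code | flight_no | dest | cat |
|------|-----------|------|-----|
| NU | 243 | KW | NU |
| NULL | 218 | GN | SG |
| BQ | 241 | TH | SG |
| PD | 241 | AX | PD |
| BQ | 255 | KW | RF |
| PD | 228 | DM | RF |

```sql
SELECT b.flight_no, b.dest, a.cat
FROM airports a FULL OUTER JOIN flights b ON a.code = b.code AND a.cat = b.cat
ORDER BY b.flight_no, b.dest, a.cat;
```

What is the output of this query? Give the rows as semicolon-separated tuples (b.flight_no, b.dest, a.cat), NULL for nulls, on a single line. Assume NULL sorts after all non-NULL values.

(218, GN, NULL); (228, DM, NULL); (241, AX, NULL); (241, TH, NULL); (243, KW, NULL); (255, KW, NULL); (NULL, NULL, NU); (NULL, NULL, NU); (NULL, NULL, RF); (NULL, NULL, RF); (NULL, NULL, RF)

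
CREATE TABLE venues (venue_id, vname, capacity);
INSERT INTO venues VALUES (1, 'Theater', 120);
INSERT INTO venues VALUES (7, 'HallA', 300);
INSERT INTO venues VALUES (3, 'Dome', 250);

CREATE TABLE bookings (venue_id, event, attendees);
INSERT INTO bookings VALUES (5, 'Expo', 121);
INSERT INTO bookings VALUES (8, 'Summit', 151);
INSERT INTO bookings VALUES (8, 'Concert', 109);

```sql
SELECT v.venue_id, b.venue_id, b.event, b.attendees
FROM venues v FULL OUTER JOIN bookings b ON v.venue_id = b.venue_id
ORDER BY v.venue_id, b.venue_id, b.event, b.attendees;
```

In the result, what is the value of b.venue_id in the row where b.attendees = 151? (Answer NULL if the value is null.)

8

FULL OUTER JOIN keeps every row from both sides; unmatched rows get NULL for the other side's columns.
Matching on v.venue_id = b.venue_id.
- v (venue_id=1) has no partner → padded with NULL.
- v (venue_id=7) has no partner → padded with NULL.
- v (venue_id=3) has no partner → padded with NULL.
- 3 row(s) from b found no v partner → padded with NULL.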